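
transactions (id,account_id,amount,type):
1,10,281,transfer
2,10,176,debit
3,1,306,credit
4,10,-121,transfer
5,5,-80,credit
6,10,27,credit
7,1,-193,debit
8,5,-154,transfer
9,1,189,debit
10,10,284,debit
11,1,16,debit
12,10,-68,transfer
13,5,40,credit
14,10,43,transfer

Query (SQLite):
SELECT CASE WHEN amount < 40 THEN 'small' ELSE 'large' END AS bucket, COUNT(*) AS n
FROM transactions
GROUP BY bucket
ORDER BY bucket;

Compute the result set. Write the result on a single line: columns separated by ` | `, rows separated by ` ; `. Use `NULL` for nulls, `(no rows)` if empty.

large | 7 ; small | 7

Bucket rows by amount < 40 → 'small' else 'large'; count each bucket.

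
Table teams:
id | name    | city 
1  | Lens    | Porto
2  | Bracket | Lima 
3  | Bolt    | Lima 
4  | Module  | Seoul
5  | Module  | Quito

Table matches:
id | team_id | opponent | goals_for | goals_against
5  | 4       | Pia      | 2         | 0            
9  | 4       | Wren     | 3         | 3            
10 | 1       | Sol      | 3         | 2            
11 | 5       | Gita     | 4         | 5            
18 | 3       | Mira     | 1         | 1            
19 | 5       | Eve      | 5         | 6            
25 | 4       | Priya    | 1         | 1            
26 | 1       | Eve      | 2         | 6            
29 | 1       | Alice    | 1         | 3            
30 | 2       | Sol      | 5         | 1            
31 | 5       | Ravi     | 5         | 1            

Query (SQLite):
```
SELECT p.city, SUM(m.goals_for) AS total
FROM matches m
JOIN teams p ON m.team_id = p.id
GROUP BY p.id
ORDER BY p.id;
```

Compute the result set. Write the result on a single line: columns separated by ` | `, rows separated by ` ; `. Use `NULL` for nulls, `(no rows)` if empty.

Join each matches row to its teams via team_id.
Group joined rows by teams.id; compute SUM(m.goals_for) per group.
  1: ids {10, 26, 29} → SUM(m.goals_for)=6
  2: ids {30} → SUM(m.goals_for)=5
  3: ids {18} → SUM(m.goals_for)=1
  4: ids {5, 9, 25} → SUM(m.goals_for)=6
  5: ids {11, 19, 31} → SUM(m.goals_for)=14

Porto | 6 ; Lima | 5 ; Lima | 1 ; Seoul | 6 ; Quito | 14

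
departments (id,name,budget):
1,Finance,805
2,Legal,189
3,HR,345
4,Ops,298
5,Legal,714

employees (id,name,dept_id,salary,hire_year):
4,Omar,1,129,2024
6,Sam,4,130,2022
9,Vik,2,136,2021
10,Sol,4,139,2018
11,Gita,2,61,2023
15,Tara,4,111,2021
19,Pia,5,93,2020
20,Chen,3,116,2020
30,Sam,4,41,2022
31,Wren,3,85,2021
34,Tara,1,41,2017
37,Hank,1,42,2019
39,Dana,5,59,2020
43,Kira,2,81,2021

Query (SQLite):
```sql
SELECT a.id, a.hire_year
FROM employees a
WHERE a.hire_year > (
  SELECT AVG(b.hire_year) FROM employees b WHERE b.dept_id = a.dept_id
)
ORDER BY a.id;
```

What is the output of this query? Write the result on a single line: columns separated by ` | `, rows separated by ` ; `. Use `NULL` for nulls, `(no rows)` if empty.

4 | 2024 ; 6 | 2022 ; 11 | 2023 ; 15 | 2021 ; 30 | 2022 ; 31 | 2021

For each employees row a, compute AVG(hire_year) over rows sharing a.dept_id.
Keep row a if a.hire_year > that per-group AVG.
  dept_id=1: AVG(hire_year) = 2020.0
  dept_id=2: AVG(hire_year) = 2021.666667
  dept_id=3: AVG(hire_year) = 2020.5
  dept_id=4: AVG(hire_year) = 2020.75
  dept_id=5: AVG(hire_year) = 2020.0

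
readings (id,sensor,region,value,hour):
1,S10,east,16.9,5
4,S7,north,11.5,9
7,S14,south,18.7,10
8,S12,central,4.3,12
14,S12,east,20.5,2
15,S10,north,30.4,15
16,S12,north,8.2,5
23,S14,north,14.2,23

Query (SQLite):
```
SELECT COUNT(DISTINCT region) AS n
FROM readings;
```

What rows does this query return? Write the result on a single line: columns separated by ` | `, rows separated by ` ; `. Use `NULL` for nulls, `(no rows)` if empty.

Count distinct non-NULL region values.

4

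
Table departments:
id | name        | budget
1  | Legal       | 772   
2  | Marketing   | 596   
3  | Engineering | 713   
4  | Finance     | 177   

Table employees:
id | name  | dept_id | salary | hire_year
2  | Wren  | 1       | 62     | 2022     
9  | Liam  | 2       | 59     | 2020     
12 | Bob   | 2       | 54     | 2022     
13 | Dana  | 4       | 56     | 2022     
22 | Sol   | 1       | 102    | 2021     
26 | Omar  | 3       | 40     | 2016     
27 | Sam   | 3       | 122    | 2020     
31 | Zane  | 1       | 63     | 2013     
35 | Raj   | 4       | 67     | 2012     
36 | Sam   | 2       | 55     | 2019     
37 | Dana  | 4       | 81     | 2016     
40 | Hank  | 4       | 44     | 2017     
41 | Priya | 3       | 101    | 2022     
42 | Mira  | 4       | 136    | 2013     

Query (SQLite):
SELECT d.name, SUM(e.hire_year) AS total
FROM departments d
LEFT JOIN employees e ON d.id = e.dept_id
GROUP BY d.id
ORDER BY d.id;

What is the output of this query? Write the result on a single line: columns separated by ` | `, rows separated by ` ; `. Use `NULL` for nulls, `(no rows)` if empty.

Legal | 6056 ; Marketing | 6061 ; Engineering | 6058 ; Finance | 10080

LEFT JOIN keeps every departments row; unmatched ones get NULL for employees columns.
Group by departments.id and compute SUM(e.hire_year). SUM over an all-NULL group is NULL.
  1: ids {2, 22, 31} → SUM(e.hire_year)=6056
  2: ids {9, 12, 36} → SUM(e.hire_year)=6061
  3: ids {26, 27, 41} → SUM(e.hire_year)=6058
  4: ids {13, 35, 37, 40, 42} → SUM(e.hire_year)=10080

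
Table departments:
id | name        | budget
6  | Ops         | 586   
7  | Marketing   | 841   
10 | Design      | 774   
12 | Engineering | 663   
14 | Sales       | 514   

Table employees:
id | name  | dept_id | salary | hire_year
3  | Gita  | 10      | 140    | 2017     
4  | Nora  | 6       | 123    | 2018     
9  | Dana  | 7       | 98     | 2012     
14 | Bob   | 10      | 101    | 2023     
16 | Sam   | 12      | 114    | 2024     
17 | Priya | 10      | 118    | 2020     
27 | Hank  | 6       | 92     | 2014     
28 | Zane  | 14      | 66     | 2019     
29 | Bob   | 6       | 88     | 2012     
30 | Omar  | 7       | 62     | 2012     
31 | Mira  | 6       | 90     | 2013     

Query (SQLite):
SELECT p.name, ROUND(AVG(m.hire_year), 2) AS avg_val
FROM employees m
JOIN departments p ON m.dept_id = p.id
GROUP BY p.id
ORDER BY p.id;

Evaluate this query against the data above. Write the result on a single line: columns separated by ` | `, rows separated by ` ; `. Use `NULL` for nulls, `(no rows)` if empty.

Join each employees row to its departments via dept_id.
Group joined rows by departments.id; compute ROUND(AVG(m.hire_year), 2) per group.
  6: ids {4, 27, 29, 31} → ROUND(AVG(m.hire_year), 2)=2014.25
  7: ids {9, 30} → ROUND(AVG(m.hire_year), 2)=2012
  10: ids {3, 14, 17} → ROUND(AVG(m.hire_year), 2)=2020
  12: ids {16} → ROUND(AVG(m.hire_year), 2)=2024
  14: ids {28} → ROUND(AVG(m.hire_year), 2)=2019

Ops | 2014.25 ; Marketing | 2012 ; Design | 2020 ; Engineering | 2024 ; Sales | 2019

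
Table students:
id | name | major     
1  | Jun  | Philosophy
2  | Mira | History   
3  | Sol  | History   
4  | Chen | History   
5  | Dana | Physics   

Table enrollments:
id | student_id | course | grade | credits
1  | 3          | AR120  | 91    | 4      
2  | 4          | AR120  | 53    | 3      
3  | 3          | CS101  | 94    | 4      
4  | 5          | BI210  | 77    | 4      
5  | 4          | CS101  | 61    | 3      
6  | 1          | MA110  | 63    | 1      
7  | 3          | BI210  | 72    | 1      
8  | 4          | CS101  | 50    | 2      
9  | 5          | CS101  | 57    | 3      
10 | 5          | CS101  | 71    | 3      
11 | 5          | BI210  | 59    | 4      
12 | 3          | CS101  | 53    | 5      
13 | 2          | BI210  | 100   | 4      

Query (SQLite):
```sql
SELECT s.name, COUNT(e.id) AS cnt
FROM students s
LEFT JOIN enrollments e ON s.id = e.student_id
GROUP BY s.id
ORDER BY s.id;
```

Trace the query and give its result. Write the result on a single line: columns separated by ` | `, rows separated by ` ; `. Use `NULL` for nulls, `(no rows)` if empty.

Jun | 1 ; Mira | 1 ; Sol | 4 ; Chen | 3 ; Dana | 4

LEFT JOIN keeps every students row; unmatched ones get NULL for enrollments columns.
Group by students.id and compute COUNT(e.id). COUNT(col) of an all-NULL group is 0.
  1: ids {6} → COUNT(e.id)=1
  2: ids {13} → COUNT(e.id)=1
  3: ids {1, 3, 7, 12} → COUNT(e.id)=4
  4: ids {2, 5, 8} → COUNT(e.id)=3
  5: ids {4, 9, 10, 11} → COUNT(e.id)=4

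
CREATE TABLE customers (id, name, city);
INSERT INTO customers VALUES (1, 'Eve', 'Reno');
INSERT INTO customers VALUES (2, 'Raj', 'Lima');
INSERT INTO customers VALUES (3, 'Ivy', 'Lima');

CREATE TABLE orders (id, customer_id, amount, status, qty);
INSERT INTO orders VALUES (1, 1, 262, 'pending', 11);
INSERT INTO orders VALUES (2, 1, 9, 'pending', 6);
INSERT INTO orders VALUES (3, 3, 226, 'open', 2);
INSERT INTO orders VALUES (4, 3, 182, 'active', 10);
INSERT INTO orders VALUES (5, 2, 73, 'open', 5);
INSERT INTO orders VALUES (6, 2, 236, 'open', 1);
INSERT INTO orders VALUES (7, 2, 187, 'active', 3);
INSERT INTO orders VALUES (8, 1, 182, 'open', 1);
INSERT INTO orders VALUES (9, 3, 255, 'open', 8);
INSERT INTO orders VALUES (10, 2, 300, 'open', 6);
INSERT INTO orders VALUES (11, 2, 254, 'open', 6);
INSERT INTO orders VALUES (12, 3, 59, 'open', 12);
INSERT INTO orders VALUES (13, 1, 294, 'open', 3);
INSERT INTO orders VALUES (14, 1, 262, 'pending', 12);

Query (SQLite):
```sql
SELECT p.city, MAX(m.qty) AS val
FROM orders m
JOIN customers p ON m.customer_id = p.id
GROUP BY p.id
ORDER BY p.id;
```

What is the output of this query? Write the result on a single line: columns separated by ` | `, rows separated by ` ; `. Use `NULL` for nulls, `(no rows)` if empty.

Join each orders row to its customers via customer_id.
Group joined rows by customers.id; compute MAX(m.qty) per group.
  1: ids {1, 2, 8, 13, 14} → MAX(m.qty)=12
  2: ids {5, 6, 7, 10, 11} → MAX(m.qty)=6
  3: ids {3, 4, 9, 12} → MAX(m.qty)=12

Reno | 12 ; Lima | 6 ; Lima | 12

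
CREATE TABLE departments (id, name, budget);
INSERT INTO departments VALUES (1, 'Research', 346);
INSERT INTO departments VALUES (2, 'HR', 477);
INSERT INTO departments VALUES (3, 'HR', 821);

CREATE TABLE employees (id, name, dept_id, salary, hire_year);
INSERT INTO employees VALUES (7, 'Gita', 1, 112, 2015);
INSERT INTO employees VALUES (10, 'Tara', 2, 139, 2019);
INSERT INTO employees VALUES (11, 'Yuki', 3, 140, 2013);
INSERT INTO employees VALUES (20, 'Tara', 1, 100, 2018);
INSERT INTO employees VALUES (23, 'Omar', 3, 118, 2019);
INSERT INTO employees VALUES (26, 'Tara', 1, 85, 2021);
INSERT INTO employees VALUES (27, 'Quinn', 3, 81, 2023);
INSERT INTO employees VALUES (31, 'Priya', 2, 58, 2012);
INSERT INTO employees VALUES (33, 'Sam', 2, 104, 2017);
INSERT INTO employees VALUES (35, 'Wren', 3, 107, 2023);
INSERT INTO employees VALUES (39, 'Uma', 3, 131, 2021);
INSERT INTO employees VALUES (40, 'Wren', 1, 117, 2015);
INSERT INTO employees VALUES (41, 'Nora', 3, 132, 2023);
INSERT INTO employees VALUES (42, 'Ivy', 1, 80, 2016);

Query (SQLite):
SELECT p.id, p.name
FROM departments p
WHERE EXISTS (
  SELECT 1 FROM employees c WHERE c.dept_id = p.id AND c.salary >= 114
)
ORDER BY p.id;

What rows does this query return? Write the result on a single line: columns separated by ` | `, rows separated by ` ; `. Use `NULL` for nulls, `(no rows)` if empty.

For each departments row, check whether any employees with matching dept_id has salary >= 114.
Keep rows where that is true.

1 | Research ; 2 | HR ; 3 | HR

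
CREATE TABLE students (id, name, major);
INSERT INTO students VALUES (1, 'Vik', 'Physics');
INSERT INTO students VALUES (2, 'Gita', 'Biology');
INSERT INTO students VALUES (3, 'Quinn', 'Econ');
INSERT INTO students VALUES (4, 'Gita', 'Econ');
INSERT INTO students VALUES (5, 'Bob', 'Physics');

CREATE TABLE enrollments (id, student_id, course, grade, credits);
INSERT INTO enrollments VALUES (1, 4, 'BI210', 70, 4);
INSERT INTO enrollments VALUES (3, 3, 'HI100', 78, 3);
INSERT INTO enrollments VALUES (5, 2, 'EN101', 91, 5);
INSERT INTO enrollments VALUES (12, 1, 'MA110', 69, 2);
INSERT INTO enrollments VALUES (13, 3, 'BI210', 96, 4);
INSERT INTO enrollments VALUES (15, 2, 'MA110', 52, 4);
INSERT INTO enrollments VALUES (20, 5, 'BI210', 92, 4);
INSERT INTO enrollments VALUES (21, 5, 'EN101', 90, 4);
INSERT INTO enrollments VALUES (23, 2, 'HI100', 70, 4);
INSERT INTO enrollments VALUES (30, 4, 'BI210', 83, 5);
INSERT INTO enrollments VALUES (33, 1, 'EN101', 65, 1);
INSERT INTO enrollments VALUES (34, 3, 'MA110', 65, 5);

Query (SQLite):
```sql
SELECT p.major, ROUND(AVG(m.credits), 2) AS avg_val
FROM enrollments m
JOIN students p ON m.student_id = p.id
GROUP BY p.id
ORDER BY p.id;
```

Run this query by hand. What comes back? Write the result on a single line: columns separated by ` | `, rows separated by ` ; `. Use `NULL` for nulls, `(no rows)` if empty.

Physics | 1.5 ; Biology | 4.33 ; Econ | 4 ; Econ | 4.5 ; Physics | 4

Join each enrollments row to its students via student_id.
Group joined rows by students.id; compute ROUND(AVG(m.credits), 2) per group.
  1: ids {12, 33} → ROUND(AVG(m.credits), 2)=1.5
  2: ids {5, 15, 23} → ROUND(AVG(m.credits), 2)=4.33
  3: ids {3, 13, 34} → ROUND(AVG(m.credits), 2)=4
  4: ids {1, 30} → ROUND(AVG(m.credits), 2)=4.5
  5: ids {20, 21} → ROUND(AVG(m.credits), 2)=4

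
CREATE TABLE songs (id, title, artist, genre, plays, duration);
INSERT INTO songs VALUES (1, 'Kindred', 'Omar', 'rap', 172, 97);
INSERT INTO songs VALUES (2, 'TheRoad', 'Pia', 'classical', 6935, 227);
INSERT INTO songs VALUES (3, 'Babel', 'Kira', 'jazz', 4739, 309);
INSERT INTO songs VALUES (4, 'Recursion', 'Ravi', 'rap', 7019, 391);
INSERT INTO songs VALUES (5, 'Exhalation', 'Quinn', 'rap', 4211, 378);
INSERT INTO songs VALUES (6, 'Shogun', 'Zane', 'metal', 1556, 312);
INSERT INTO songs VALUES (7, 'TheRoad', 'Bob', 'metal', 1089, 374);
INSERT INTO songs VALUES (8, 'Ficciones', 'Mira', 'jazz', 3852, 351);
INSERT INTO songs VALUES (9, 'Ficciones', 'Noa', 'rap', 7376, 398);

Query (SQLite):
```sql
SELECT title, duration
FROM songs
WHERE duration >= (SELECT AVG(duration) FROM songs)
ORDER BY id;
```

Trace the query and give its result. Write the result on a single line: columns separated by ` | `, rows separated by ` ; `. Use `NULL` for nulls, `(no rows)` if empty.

Scalar subquery: AVG(duration) over all songs rows = 315.222222 (≈; comparison uses full precision).
Keep rows where duration >= that value.

Recursion | 391 ; Exhalation | 378 ; TheRoad | 374 ; Ficciones | 351 ; Ficciones | 398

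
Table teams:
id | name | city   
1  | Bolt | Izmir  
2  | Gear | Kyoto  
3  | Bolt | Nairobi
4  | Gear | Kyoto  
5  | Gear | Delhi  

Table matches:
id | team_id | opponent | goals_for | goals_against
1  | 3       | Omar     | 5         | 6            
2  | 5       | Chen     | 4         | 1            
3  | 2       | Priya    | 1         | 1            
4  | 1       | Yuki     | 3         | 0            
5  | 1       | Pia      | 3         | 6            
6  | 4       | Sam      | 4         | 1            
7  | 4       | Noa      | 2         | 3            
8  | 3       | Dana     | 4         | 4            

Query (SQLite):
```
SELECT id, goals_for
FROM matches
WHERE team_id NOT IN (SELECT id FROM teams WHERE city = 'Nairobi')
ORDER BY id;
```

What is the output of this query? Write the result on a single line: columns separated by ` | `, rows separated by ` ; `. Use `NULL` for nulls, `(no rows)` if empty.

2 | 4 ; 3 | 1 ; 4 | 3 ; 5 | 3 ; 6 | 4 ; 7 | 2

Inner query: teams.id where city = 'Nairobi'.
Outer: keep matches rows whose team_id is not in that set.
Inner query → {3}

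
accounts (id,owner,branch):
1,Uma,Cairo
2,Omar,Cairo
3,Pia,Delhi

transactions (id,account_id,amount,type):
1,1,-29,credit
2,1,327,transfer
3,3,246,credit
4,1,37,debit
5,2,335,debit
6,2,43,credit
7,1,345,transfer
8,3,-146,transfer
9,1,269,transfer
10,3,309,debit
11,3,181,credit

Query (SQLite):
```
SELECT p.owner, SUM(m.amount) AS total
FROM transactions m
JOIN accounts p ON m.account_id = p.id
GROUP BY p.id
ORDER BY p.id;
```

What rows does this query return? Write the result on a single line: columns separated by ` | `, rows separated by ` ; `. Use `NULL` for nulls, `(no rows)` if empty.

Join each transactions row to its accounts via account_id.
Group joined rows by accounts.id; compute SUM(m.amount) per group.
  1: ids {1, 2, 4, 7, 9} → SUM(m.amount)=949
  2: ids {5, 6} → SUM(m.amount)=378
  3: ids {3, 8, 10, 11} → SUM(m.amount)=590

Uma | 949 ; Omar | 378 ; Pia | 590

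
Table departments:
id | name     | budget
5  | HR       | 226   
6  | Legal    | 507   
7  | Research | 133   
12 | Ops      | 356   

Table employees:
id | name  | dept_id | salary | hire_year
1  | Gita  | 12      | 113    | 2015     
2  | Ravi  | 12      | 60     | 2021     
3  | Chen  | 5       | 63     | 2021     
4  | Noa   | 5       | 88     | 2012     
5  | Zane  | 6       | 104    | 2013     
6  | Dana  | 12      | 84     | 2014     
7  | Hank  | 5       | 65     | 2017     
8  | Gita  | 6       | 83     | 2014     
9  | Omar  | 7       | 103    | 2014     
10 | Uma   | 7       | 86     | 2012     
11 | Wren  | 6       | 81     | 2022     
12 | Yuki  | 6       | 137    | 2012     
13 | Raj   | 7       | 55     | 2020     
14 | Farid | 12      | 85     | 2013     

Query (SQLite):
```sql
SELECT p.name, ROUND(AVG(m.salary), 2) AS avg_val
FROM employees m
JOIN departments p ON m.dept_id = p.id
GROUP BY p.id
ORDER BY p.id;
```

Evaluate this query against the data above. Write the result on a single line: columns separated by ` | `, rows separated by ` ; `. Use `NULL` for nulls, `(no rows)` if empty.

Join each employees row to its departments via dept_id.
Group joined rows by departments.id; compute ROUND(AVG(m.salary), 2) per group.
  5: ids {3, 4, 7} → ROUND(AVG(m.salary), 2)=72
  6: ids {5, 8, 11, 12} → ROUND(AVG(m.salary), 2)=101.25
  7: ids {9, 10, 13} → ROUND(AVG(m.salary), 2)=81.33
  12: ids {1, 2, 6, 14} → ROUND(AVG(m.salary), 2)=85.5

HR | 72 ; Legal | 101.25 ; Research | 81.33 ; Ops | 85.5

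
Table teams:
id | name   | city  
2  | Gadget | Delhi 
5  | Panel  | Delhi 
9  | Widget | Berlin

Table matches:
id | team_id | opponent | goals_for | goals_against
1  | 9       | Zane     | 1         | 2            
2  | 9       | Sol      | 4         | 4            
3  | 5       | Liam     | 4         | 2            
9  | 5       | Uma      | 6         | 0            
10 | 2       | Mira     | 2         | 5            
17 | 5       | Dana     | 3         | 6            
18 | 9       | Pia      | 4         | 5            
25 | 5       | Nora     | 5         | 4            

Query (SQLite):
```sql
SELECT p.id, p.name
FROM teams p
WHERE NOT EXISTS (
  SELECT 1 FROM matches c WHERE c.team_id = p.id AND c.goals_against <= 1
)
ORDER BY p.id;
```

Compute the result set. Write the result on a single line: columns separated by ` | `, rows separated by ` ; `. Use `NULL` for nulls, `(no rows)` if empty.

2 | Gadget ; 9 | Widget

For each teams row, check whether any matches with matching team_id has goals_against <= 1.
Keep rows where that is false.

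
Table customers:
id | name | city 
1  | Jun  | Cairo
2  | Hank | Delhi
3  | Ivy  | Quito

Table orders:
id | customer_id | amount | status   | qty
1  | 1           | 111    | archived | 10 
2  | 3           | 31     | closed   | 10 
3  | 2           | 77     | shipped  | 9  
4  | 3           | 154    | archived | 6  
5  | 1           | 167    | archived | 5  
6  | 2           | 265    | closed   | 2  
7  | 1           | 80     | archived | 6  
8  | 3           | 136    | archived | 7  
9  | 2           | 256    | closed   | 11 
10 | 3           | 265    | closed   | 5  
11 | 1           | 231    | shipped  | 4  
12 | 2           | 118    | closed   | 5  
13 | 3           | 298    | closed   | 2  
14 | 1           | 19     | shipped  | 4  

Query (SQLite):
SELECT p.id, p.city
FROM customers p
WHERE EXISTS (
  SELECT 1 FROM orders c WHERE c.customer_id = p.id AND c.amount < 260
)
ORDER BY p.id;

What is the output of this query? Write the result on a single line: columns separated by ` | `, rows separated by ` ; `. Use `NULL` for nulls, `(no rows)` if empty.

For each customers row, check whether any orders with matching customer_id has amount < 260.
Keep rows where that is true.

1 | Cairo ; 2 | Delhi ; 3 | Quito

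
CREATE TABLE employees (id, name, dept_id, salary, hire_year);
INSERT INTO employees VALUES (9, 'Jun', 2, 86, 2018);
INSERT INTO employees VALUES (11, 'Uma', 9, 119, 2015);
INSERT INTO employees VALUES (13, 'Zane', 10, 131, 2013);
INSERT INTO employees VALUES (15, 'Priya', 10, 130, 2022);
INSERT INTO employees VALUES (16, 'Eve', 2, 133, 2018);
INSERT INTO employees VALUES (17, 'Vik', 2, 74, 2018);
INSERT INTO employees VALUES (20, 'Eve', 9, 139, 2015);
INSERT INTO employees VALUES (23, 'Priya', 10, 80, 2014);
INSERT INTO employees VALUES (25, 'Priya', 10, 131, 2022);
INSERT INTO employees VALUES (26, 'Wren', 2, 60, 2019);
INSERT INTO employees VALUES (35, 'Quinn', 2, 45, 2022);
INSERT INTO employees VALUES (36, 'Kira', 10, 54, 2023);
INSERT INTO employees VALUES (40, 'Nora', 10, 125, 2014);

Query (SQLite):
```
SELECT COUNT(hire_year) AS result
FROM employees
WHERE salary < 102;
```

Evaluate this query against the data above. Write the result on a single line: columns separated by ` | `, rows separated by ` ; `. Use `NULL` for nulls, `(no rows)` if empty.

Rows where salary < 102 → hire_year values: [2018, 2018, 2014, 2019, 2022, 2023].
COUNT(hire_year) counts non-NULL values → 6.

6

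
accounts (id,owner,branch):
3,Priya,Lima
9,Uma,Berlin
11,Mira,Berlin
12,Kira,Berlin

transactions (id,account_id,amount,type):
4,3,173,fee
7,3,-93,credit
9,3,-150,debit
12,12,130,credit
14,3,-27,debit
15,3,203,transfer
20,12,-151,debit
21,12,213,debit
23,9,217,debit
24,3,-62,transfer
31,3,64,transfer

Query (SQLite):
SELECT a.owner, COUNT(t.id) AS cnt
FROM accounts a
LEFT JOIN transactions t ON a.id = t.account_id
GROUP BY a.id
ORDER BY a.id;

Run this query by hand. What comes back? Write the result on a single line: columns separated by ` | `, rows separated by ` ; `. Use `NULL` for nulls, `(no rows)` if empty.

LEFT JOIN keeps every accounts row; unmatched ones get NULL for transactions columns.
Group by accounts.id and compute COUNT(t.id). COUNT(col) of an all-NULL group is 0.
  3: ids {4, 7, 9, 14, 15, 24, 31} → COUNT(t.id)=7
  9: ids {23} → COUNT(t.id)=1
  11: ids {—} → COUNT(t.id)=0
  12: ids {12, 20, 21} → COUNT(t.id)=3

Priya | 7 ; Uma | 1 ; Mira | 0 ; Kira | 3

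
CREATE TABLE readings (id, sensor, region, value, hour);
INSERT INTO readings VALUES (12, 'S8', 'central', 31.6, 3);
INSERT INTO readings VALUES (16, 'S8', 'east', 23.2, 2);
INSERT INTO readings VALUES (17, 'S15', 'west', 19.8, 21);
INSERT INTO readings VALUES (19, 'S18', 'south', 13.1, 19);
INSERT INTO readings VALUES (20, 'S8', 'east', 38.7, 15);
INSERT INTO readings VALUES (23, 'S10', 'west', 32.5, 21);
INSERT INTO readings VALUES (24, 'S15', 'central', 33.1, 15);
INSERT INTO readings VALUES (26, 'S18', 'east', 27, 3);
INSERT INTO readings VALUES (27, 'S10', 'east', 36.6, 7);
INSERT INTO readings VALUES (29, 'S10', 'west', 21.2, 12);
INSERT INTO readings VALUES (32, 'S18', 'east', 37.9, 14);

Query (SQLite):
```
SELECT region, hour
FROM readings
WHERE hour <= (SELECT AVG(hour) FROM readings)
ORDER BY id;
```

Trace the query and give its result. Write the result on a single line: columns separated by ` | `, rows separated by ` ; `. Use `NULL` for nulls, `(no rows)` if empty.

Scalar subquery: AVG(hour) over all readings rows = 12.0.
Keep rows where hour <= that value.

central | 3 ; east | 2 ; east | 3 ; east | 7 ; west | 12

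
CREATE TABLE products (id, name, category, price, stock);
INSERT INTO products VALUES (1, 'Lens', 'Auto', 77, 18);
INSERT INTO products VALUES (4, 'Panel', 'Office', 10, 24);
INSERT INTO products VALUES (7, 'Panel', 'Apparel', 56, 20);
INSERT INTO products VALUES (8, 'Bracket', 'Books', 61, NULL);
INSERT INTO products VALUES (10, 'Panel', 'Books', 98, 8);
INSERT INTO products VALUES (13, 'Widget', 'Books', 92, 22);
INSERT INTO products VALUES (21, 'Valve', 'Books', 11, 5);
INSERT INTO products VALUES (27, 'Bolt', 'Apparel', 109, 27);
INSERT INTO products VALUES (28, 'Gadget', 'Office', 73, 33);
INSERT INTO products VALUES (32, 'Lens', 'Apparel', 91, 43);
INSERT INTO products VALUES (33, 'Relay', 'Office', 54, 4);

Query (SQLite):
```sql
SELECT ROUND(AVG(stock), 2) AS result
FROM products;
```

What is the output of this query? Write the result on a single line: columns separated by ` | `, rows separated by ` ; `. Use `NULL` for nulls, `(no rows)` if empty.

20.4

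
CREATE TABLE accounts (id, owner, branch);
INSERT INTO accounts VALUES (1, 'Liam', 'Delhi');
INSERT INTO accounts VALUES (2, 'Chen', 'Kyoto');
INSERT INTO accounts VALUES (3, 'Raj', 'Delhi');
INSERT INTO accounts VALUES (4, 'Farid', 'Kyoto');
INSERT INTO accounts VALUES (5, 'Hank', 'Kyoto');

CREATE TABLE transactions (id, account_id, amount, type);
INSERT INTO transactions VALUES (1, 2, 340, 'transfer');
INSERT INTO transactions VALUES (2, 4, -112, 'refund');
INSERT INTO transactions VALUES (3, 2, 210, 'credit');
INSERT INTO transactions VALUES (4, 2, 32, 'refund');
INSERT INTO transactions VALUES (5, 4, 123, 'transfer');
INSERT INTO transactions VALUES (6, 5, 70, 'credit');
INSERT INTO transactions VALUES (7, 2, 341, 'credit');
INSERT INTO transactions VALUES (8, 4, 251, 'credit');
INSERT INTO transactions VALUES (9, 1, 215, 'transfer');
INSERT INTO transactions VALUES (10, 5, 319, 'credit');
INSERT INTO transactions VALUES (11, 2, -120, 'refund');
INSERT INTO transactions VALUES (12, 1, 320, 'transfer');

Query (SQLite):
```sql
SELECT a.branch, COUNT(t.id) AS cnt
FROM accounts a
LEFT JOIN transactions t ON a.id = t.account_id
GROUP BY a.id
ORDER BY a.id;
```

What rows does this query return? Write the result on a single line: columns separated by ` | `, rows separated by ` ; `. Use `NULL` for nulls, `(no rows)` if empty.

Delhi | 2 ; Kyoto | 5 ; Delhi | 0 ; Kyoto | 3 ; Kyoto | 2

LEFT JOIN keeps every accounts row; unmatched ones get NULL for transactions columns.
Group by accounts.id and compute COUNT(t.id). COUNT(col) of an all-NULL group is 0.
  1: ids {9, 12} → COUNT(t.id)=2
  2: ids {1, 3, 4, 7, 11} → COUNT(t.id)=5
  3: ids {—} → COUNT(t.id)=0
  4: ids {2, 5, 8} → COUNT(t.id)=3
  5: ids {6, 10} → COUNT(t.id)=2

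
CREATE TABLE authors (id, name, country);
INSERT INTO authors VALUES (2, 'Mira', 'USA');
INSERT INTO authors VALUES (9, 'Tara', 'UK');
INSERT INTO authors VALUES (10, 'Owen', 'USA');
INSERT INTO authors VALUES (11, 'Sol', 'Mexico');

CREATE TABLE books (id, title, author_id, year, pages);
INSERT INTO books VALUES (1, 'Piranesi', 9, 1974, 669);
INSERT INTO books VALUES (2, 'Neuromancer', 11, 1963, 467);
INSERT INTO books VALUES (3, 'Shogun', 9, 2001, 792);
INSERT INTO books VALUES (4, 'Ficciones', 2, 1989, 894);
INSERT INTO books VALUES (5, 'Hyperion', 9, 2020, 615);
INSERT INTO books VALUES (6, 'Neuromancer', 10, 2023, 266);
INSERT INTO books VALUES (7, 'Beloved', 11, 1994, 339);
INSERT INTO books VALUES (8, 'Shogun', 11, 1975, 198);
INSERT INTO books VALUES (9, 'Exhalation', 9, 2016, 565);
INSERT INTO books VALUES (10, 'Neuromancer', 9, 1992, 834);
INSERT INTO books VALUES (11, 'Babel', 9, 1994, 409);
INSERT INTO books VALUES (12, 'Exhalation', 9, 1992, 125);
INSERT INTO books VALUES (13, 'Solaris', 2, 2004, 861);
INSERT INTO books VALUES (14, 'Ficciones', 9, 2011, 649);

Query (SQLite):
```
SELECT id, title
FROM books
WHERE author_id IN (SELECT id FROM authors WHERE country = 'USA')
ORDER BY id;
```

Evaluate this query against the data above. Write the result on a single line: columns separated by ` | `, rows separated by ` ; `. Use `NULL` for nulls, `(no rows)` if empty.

4 | Ficciones ; 6 | Neuromancer ; 13 | Solaris

Inner query: authors.id where country = 'USA'.
Outer: keep books rows whose author_id is in that set.
Inner query → {2, 10}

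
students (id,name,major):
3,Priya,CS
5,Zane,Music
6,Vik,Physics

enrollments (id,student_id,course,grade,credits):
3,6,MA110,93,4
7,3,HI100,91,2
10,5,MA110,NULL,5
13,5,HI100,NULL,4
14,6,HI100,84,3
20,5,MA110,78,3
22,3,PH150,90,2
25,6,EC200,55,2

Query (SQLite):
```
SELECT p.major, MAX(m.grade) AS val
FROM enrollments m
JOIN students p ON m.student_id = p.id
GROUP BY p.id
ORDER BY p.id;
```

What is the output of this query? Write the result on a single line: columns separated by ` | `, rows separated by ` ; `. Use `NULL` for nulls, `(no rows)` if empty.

CS | 91 ; Music | 78 ; Physics | 93

Join each enrollments row to its students via student_id.
Group joined rows by students.id; compute MAX(m.grade) per group.
  3: ids {7, 22} → MAX(m.grade)=91
  5: ids {10, 13, 20} → MAX(m.grade)=78
  6: ids {3, 14, 25} → MAX(m.grade)=93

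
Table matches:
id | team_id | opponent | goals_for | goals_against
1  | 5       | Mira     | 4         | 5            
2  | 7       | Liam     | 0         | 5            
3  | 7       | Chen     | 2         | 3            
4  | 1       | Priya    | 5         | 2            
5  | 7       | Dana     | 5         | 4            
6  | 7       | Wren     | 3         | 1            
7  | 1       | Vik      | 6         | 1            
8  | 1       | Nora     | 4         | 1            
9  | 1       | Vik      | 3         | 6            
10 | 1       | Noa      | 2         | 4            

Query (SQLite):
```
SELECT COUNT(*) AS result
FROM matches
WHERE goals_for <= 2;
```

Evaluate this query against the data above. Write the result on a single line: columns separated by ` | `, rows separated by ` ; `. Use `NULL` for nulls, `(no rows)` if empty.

3

Rows where goals_for <= 2 → goals_for values: [0, 2, 2].
COUNT(*) counts rows → 3.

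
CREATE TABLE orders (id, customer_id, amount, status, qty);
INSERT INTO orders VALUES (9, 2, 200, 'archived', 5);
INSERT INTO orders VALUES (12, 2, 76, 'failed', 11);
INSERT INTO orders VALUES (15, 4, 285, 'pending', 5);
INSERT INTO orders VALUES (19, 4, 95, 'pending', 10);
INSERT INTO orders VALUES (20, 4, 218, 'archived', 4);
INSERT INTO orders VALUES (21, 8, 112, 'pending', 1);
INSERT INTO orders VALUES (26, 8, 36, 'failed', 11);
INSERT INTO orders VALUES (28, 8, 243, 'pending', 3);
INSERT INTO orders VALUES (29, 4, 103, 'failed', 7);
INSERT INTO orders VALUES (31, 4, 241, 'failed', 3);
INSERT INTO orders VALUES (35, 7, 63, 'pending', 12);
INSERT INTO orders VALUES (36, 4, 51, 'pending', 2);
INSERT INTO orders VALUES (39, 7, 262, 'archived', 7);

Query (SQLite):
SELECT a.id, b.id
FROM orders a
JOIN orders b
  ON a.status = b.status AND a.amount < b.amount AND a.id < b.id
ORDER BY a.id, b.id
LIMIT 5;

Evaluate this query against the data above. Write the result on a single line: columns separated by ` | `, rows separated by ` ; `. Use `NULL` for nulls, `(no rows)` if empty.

Pairs (a,b) with same status, a.amount < b.amount, a.id < b.id.
status groups: archived:{9,20,39} failed:{12,26,29,31} pending:{15,19,21,28,35,36}
Ordered by (a.id, b.id); first 5.

9 | 20 ; 9 | 39 ; 12 | 29 ; 12 | 31 ; 19 | 21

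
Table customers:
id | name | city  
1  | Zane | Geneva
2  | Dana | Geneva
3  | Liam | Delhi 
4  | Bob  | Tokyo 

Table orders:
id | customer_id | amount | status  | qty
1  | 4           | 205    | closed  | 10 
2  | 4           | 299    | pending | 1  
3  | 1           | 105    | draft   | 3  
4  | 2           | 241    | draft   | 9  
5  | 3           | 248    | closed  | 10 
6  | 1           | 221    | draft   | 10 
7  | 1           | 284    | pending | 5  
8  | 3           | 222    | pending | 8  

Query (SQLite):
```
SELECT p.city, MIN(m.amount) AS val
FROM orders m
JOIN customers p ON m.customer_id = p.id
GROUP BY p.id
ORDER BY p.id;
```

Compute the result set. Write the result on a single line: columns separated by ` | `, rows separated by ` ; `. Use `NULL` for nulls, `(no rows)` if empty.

Geneva | 105 ; Geneva | 241 ; Delhi | 222 ; Tokyo | 205

Join each orders row to its customers via customer_id.
Group joined rows by customers.id; compute MIN(m.amount) per group.
  1: ids {3, 6, 7} → MIN(m.amount)=105
  2: ids {4} → MIN(m.amount)=241
  3: ids {5, 8} → MIN(m.amount)=222
  4: ids {1, 2} → MIN(m.amount)=205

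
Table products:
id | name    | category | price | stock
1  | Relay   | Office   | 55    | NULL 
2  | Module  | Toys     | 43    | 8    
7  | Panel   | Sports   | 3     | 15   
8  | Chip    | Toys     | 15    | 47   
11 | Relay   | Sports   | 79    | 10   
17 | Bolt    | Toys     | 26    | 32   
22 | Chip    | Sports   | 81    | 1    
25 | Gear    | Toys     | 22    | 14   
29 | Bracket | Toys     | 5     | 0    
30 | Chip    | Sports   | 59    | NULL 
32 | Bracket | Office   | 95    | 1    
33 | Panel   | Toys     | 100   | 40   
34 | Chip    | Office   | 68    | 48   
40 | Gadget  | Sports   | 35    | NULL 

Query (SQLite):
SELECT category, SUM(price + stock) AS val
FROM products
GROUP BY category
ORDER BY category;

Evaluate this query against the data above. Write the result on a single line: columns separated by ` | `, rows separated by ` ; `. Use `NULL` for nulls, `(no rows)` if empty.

For each row compute price + stock.
Group by category; take SUM of the expression per group.
  Office: ids {1, 32, 34} → SUM(price + stock)=212
  Sports: ids {7, 11, 22, 30, 40} → SUM(price + stock)=189
  Toys: ids {2, 8, 17, 25, 29, 33} → SUM(price + stock)=352

Office | 212 ; Sports | 189 ; Toys | 352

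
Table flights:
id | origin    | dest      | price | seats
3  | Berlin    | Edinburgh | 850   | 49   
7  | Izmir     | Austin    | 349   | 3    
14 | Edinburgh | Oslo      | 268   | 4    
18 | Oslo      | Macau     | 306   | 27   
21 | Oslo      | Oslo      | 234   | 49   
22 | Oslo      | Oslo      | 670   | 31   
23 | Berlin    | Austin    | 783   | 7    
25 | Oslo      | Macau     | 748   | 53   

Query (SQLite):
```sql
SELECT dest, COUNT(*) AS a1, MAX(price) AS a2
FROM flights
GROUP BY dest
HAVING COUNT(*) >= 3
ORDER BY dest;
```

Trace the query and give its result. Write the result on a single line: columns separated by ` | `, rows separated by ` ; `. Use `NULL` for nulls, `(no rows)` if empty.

Group flights by dest.
Per group compute: COUNT(*), MAX(price).
HAVING: drop groups with fewer than 3 rows.
  Austin: ids {7, 23} → COUNT(*)=2, MAX(price)=783
  Edinburgh: ids {3} → COUNT(*)=1, MAX(price)=850
  Macau: ids {18, 25} → COUNT(*)=2, MAX(price)=748
  Oslo: ids {14, 21, 22} → COUNT(*)=3, MAX(price)=670

Oslo | 3 | 670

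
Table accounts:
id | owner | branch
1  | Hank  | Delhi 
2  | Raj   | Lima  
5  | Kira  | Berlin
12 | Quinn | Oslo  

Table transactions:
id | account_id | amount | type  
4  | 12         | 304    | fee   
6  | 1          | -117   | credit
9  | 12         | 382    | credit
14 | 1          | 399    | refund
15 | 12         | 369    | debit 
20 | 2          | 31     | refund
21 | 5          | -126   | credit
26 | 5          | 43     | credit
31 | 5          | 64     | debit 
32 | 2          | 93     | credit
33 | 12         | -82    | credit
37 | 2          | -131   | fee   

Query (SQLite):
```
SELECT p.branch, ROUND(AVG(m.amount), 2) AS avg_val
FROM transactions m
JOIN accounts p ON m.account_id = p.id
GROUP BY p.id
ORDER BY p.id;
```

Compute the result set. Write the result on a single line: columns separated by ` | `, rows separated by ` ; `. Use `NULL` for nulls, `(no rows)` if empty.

Delhi | 141 ; Lima | -2.33 ; Berlin | -6.33 ; Oslo | 243.25

Join each transactions row to its accounts via account_id.
Group joined rows by accounts.id; compute ROUND(AVG(m.amount), 2) per group.
  1: ids {6, 14} → ROUND(AVG(m.amount), 2)=141
  2: ids {20, 32, 37} → ROUND(AVG(m.amount), 2)=-2.33
  5: ids {21, 26, 31} → ROUND(AVG(m.amount), 2)=-6.33
  12: ids {4, 9, 15, 33} → ROUND(AVG(m.amount), 2)=243.25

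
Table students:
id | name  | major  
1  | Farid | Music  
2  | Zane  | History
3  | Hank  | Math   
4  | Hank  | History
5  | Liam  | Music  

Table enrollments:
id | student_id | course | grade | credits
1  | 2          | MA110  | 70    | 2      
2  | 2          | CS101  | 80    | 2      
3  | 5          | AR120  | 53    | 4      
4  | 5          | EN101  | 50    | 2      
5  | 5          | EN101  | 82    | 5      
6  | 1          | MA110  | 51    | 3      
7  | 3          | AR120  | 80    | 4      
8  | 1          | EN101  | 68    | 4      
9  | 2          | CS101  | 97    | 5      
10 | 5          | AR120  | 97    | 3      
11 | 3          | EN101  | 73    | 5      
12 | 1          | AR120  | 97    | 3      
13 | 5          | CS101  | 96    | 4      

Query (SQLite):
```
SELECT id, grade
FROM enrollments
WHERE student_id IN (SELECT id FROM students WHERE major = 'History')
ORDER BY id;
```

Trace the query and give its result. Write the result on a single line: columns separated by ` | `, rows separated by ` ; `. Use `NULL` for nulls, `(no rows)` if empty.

1 | 70 ; 2 | 80 ; 9 | 97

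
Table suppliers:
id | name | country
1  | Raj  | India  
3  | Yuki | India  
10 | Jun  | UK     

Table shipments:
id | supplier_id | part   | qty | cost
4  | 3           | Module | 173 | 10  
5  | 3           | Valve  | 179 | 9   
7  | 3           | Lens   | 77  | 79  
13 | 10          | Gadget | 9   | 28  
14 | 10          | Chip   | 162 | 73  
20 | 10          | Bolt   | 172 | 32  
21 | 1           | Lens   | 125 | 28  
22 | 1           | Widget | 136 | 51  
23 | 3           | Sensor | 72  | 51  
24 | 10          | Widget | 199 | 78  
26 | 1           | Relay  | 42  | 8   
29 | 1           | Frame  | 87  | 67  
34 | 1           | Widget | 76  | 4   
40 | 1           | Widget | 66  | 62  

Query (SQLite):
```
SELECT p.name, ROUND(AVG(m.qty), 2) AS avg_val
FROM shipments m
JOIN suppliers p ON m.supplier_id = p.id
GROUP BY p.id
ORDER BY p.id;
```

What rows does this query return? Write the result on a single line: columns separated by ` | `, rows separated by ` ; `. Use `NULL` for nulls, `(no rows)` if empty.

Raj | 88.67 ; Yuki | 125.25 ; Jun | 135.5

Join each shipments row to its suppliers via supplier_id.
Group joined rows by suppliers.id; compute ROUND(AVG(m.qty), 2) per group.
  1: ids {21, 22, 26, 29, 34, 40} → ROUND(AVG(m.qty), 2)=88.67
  3: ids {4, 5, 7, 23} → ROUND(AVG(m.qty), 2)=125.25
  10: ids {13, 14, 20, 24} → ROUND(AVG(m.qty), 2)=135.5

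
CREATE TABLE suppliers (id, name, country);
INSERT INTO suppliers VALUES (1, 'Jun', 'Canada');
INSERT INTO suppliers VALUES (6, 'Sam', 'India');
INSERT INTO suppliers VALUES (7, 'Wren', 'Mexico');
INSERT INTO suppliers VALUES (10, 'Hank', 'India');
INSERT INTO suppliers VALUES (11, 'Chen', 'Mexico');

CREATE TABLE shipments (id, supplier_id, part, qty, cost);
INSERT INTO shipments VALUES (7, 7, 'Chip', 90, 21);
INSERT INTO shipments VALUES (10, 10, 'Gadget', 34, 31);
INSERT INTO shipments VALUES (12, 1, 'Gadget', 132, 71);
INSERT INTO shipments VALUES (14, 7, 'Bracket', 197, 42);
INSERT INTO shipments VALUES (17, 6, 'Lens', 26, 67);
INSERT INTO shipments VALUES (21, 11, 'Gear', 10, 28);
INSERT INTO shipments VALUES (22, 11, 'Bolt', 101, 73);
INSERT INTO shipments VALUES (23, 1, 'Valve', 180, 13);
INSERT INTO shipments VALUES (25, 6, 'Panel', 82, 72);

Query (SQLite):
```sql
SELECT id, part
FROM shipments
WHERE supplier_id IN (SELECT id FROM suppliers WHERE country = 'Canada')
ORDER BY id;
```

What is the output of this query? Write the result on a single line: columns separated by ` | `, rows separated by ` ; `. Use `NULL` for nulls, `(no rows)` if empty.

Inner query: suppliers.id where country = 'Canada'.
Outer: keep shipments rows whose supplier_id is in that set.
Inner query → {1}

12 | Gadget ; 23 | Valve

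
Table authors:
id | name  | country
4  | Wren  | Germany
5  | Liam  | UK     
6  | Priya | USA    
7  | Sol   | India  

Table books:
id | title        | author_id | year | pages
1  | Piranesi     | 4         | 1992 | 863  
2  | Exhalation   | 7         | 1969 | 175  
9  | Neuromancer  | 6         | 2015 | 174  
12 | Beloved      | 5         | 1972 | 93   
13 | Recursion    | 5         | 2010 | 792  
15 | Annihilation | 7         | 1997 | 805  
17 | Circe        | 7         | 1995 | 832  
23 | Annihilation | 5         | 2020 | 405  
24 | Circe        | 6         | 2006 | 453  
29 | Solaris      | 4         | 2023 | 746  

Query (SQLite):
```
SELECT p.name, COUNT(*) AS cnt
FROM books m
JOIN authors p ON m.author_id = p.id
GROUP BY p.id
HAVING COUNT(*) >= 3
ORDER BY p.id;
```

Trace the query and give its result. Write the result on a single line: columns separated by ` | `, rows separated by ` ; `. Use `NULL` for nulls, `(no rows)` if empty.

Liam | 3 ; Sol | 3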